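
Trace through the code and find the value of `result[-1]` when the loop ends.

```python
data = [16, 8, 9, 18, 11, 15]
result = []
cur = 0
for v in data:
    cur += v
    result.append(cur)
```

Let's trace through this code step by step.

Initialize: data = [16, 8, 9, 18, 11, 15]
Initialize: result = []
Initialize: cur = 0
Entering loop: for v in data:
After iteration 1: v = 16, result = [16], cur = 16
After iteration 2: v = 8, result = [16, 24], cur = 24
After iteration 3: v = 9, result = [16, 24, 33], cur = 33
After iteration 4: v = 18, result = [16, 24, 33, 51], cur = 51
After iteration 5: v = 11, result = [16, 24, 33, 51, 62], cur = 62
After iteration 6: v = 15, result = [16, 24, 33, 51, 62, 77], cur = 77
Loop ends.
result[-1] = 77

Final answer: 77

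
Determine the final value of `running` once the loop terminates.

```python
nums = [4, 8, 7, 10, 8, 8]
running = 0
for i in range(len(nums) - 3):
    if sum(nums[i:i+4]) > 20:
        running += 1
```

Let's trace through this code step by step.

Initialize: nums = [4, 8, 7, 10, 8, 8]
Initialize: running = 0
Entering loop: for i in range(len(nums) - 3):
After iteration 1: i = 0, running = 1
After iteration 2: i = 1, running = 2
After iteration 3: i = 2, running = 3
Loop ends.

Final answer: 3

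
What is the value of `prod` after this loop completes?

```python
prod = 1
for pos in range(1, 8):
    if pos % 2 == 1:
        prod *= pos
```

Let's trace through this code step by step.

Initialize: prod = 1
Entering loop: for pos in range(1, 8):
After iteration 1: pos = 1, prod = 1
After iteration 2: pos = 2, prod = 1
After iteration 3: pos = 3, prod = 3
After iteration 4: pos = 4, prod = 3
After iteration 5: pos = 5, prod = 15
After iteration 6: pos = 6, prod = 15
After iteration 7: pos = 7, prod = 105
Loop ends.

Final answer: 105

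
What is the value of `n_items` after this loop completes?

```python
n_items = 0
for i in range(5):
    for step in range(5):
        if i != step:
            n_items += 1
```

Let's trace through this code step by step.

Initialize: n_items = 0
Entering loop: for i in range(5):
After iteration 1: i = 0, n_items = 4
After iteration 2: i = 1, n_items = 8
After iteration 3: i = 2, n_items = 12
After iteration 4: i = 3, n_items = 16
After iteration 5: i = 4, n_items = 20
Loop ends.

Final answer: 20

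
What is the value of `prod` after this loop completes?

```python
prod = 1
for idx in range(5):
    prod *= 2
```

Let's trace through this code step by step.

Initialize: prod = 1
Entering loop: for idx in range(5):
After iteration 1: idx = 0, prod = 2
After iteration 2: idx = 1, prod = 4
After iteration 3: idx = 2, prod = 8
After iteration 4: idx = 3, prod = 16
After iteration 5: idx = 4, prod = 32
Loop ends.

Final answer: 32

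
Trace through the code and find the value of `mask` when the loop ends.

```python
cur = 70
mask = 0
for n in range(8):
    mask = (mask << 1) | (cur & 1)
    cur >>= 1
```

Let's trace through this code step by step.

Initialize: cur = 70
Initialize: mask = 0
Entering loop: for n in range(8):
After iteration 1: n = 0, cur = 35, mask = 0
After iteration 2: n = 1, cur = 17, mask = 1
After iteration 3: n = 2, cur = 8, mask = 3
After iteration 4: n = 3, cur = 4, mask = 6
After iteration 5: n = 4, cur = 2, mask = 12
After iteration 6: n = 5, cur = 1, mask = 24
After iteration 7: n = 6, cur = 0, mask = 49
After iteration 8: n = 7, cur = 0, mask = 98
Loop ends.

Final answer: 98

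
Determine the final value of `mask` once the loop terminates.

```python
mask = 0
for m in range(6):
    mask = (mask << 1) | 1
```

Let's trace through this code step by step.

Initialize: mask = 0
Entering loop: for m in range(6):
After iteration 1: m = 0, mask = 1
After iteration 2: m = 1, mask = 3
After iteration 3: m = 2, mask = 7
After iteration 4: m = 3, mask = 15
After iteration 5: m = 4, mask = 31
After iteration 6: m = 5, mask = 63
Loop ends.

Final answer: 63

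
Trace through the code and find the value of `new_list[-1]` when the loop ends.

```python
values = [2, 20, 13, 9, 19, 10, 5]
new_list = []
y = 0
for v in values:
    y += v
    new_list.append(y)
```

Let's trace through this code step by step.

Initialize: values = [2, 20, 13, 9, 19, 10, 5]
Initialize: new_list = []
Initialize: y = 0
Entering loop: for v in values:
After iteration 1: v = 2, new_list = [2], y = 2
After iteration 2: v = 20, new_list = [2, 22], y = 22
After iteration 3: v = 13, new_list = [2, 22, 35], y = 35
After iteration 4: v = 9, new_list = [2, 22, 35, 44], y = 44
After iteration 5: v = 19, new_list = [2, 22, 35, 44, 63], y = 63
After iteration 6: v = 10, new_list = [2, 22, 35, 44, 63, 73], y = 73
After iteration 7: v = 5, new_list = [2, 22, 35, 44, 63, 73, 78], y = 78
Loop ends.
new_list[-1] = 78

Final answer: 78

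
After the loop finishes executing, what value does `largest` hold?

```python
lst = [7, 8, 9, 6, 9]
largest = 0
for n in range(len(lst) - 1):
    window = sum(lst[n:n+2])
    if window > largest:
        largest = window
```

Let's trace through this code step by step.

Initialize: lst = [7, 8, 9, 6, 9]
Initialize: largest = 0
Entering loop: for n in range(len(lst) - 1):
After iteration 1: n = 0, largest = 15, window = 15
After iteration 2: n = 1, largest = 17, window = 17
After iteration 3: n = 2, largest = 17, window = 15
After iteration 4: n = 3, largest = 17, window = 15
Loop ends.

Final answer: 17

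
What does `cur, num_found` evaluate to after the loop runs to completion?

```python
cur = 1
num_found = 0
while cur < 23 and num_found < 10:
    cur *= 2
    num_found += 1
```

Let's trace through this code step by step.

Initialize: cur = 1
Initialize: num_found = 0
Entering loop: while cur < 23 and num_found < 10:
After iteration 1: cur = 2, num_found = 1
After iteration 2: cur = 4, num_found = 2
After iteration 3: cur = 8, num_found = 3
After iteration 4: cur = 16, num_found = 4
After iteration 5: cur = 32, num_found = 5
Loop ends.

Final answer: 32, 5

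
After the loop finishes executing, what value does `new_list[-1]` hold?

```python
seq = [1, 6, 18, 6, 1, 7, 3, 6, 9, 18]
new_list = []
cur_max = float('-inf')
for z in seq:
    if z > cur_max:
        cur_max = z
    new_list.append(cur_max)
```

Let's trace through this code step by step.

Initialize: seq = [1, 6, 18, 6, 1, 7, 3, 6, 9, 18]
Initialize: new_list = []
Initialize: cur_max = -inf
Entering loop: for z in seq:
After iteration 1: z = 1, new_list = [1], cur_max = 1
After iteration 2: z = 6, new_list = [1, 6], cur_max = 6
After iteration 3: z = 18, new_list = [1, 6, 18], cur_max = 18
After iteration 4: z = 6, new_list = [1, 6, 18, 18], cur_max = 18
After iteration 5: z = 1, new_list = [1, 6, 18, 18, 18], cur_max = 18
After iteration 6: z = 7, new_list = [1, 6, 18, 18, 18, 18], cur_max = 18
After iteration 7: z = 3, new_list = [1, 6, 18, 18, 18, 18, 18], cur_max = 18
After iteration 8: z = 6, new_list = [1, 6, 18, 18, 18, 18, 18, 18], cur_max = 18
After iteration 9: z = 9, new_list = [1, 6, 18, 18, 18, 18, 18, 18, 18], cur_max = 18
After iteration 10: z = 18, new_list = [1, 6, 18, 18, 18, 18, 18, 18, 18, 18], cur_max = 18
Loop ends.
new_list[-1] = 18

Final answer: 18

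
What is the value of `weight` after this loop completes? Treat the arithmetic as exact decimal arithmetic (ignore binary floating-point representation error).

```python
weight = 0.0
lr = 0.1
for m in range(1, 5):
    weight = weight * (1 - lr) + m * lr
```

Let's trace through this code step by step.

Initialize: weight = 0.0
Initialize: lr = 0.1
Entering loop: for m in range(1, 5):
After iteration 1: m = 1, weight = 0.1
After iteration 2: m = 2, weight = 0.29
After iteration 3: m = 3, weight = 0.561
After iteration 4: m = 4, weight = 0.9049
Loop ends.

Final answer: 0.9049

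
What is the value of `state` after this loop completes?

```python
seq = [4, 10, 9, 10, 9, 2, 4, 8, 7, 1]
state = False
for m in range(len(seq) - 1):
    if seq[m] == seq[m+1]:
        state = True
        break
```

Let's trace through this code step by step.

Initialize: seq = [4, 10, 9, 10, 9, 2, 4, 8, 7, 1]
Initialize: state = False
Entering loop: for m in range(len(seq) - 1):
After iteration 1: m = 0, state = False
After iteration 2: m = 1, state = False
After iteration 3: m = 2, state = False
After iteration 4: m = 3, state = False
After iteration 5: m = 4, state = False
After iteration 6: m = 5, state = False
After iteration 7: m = 6, state = False
After iteration 8: m = 7, state = False
After iteration 9: m = 8, state = False
Loop ends.

Final answer: False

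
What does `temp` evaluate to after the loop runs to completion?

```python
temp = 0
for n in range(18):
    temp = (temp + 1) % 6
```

Let's trace through this code step by step.

Initialize: temp = 0
Entering loop: for n in range(18):
After iteration 1: n = 0, temp = 1
After iteration 2: n = 1, temp = 2
After iteration 3: n = 2, temp = 3
After iteration 4: n = 3, temp = 4
After iteration 5: n = 4, temp = 5
After iteration 6: n = 5, temp = 0
After iteration 7: n = 6, temp = 1
After iteration 8: n = 7, temp = 2
After iteration 9: n = 8, temp = 3
After iteration 10: n = 9, temp = 4
After iteration 11: n = 10, temp = 5
After iteration 12: n = 11, temp = 0
After iteration 13: n = 12, temp = 1
After iteration 14: n = 13, temp = 2
After iteration 15: n = 14, temp = 3
After iteration 16: n = 15, temp = 4
After iteration 17: n = 16, temp = 5
After iteration 18: n = 17, temp = 0
Loop ends.

Final answer: 0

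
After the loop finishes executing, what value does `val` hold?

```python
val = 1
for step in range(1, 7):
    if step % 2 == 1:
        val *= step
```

Let's trace through this code step by step.

Initialize: val = 1
Entering loop: for step in range(1, 7):
After iteration 1: step = 1, val = 1
After iteration 2: step = 2, val = 1
After iteration 3: step = 3, val = 3
After iteration 4: step = 4, val = 3
After iteration 5: step = 5, val = 15
After iteration 6: step = 6, val = 15
Loop ends.

Final answer: 15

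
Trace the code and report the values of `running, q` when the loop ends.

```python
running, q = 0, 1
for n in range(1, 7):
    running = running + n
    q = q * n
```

Let's trace through this code step by step.

Initialize: running = 0
Initialize: q = 1
Entering loop: for n in range(1, 7):
After iteration 1: n = 1, running = 1, q = 1
After iteration 2: n = 2, running = 3, q = 2
After iteration 3: n = 3, running = 6, q = 6
After iteration 4: n = 4, running = 10, q = 24
After iteration 5: n = 5, running = 15, q = 120
After iteration 6: n = 6, running = 21, q = 720
Loop ends.

Final answer: 21, 720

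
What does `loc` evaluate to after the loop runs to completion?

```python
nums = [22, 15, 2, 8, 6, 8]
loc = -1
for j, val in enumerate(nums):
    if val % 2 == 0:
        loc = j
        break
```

Let's trace through this code step by step.

Initialize: nums = [22, 15, 2, 8, 6, 8]
Initialize: loc = -1
Entering loop: for j, val in enumerate(nums):
After iteration 1: j = 0, val = 22, loc = 0
Loop ends.

Final answer: 0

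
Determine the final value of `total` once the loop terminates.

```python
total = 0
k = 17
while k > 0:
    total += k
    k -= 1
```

Let's trace through this code step by step.

Initialize: total = 0
Initialize: k = 17
Entering loop: while k > 0:
After iteration 1: total = 17, k = 16
After iteration 2: total = 33, k = 15
After iteration 3: total = 48, k = 14
After iteration 4: total = 62, k = 13
After iteration 5: total = 75, k = 12
After iteration 6: total = 87, k = 11
After iteration 7: total = 98, k = 10
After iteration 8: total = 108, k = 9
After iteration 9: total = 117, k = 8
After iteration 10: total = 125, k = 7
After iteration 11: total = 132, k = 6
After iteration 12: total = 138, k = 5
After iteration 13: total = 143, k = 4
After iteration 14: total = 147, k = 3
After iteration 15: total = 150, k = 2
After iteration 16: total = 152, k = 1
After iteration 17: total = 153, k = 0
Loop ends.

Final answer: 153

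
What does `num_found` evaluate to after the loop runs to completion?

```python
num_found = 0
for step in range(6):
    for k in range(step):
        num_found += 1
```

Let's trace through this code step by step.

Initialize: num_found = 0
Entering loop: for step in range(6):
After iteration 1: step = 0, num_found = 0
After iteration 2: step = 1, num_found = 1, k = 0
After iteration 3: step = 2, num_found = 3, k = 1
After iteration 4: step = 3, num_found = 6, k = 2
After iteration 5: step = 4, num_found = 10, k = 3
After iteration 6: step = 5, num_found = 15, k = 4
Loop ends.

Final answer: 15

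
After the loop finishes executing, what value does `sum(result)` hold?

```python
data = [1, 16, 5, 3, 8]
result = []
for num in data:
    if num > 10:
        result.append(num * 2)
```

Let's trace through this code step by step.

Initialize: data = [1, 16, 5, 3, 8]
Initialize: result = []
Entering loop: for num in data:
After iteration 1: num = 1, result = []
After iteration 2: num = 16, result = [32]
After iteration 3: num = 5, result = [32]
After iteration 4: num = 3, result = [32]
After iteration 5: num = 8, result = [32]
Loop ends.
sum(result) = 32

Final answer: 32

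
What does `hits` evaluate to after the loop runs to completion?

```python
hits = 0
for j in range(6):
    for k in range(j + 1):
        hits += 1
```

Let's trace through this code step by step.

Initialize: hits = 0
Entering loop: for j in range(6):
After iteration 1: j = 0, hits = 1, k = 0
After iteration 2: j = 1, hits = 3, k = 1
After iteration 3: j = 2, hits = 6, k = 2
After iteration 4: j = 3, hits = 10, k = 3
After iteration 5: j = 4, hits = 15, k = 4
After iteration 6: j = 5, hits = 21, k = 5
Loop ends.

Final answer: 21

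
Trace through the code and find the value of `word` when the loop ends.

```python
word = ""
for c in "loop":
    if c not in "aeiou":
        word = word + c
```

Let's trace through this code step by step.

Initialize: word = ''
Entering loop: for c in "loop":
After iteration 1: c = 'l', word = 'l'
After iteration 2: c = 'o', word = 'l'
After iteration 3: c = 'o', word = 'l'
After iteration 4: c = 'p', word = 'lp'
Loop ends.

Final answer: 'lp'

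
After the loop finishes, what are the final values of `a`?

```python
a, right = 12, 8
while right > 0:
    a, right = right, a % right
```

Let's trace through this code step by step.

Initialize: a = 12
Initialize: right = 8
Entering loop: while right > 0:
After iteration 1: a = 8, right = 4
After iteration 2: a = 4, right = 0
Loop ends.

Final answer: 4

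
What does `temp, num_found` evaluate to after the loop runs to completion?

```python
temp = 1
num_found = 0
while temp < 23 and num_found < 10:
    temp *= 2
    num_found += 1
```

Let's trace through this code step by step.

Initialize: temp = 1
Initialize: num_found = 0
Entering loop: while temp < 23 and num_found < 10:
After iteration 1: temp = 2, num_found = 1
After iteration 2: temp = 4, num_found = 2
After iteration 3: temp = 8, num_found = 3
After iteration 4: temp = 16, num_found = 4
After iteration 5: temp = 32, num_found = 5
Loop ends.

Final answer: 32, 5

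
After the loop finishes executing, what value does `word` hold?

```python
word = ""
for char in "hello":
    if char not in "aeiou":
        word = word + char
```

Let's trace through this code step by step.

Initialize: word = ''
Entering loop: for char in "hello":
After iteration 1: char = 'h', word = 'h'
After iteration 2: char = 'e', word = 'h'
After iteration 3: char = 'l', word = 'hl'
After iteration 4: char = 'l', word = 'hll'
After iteration 5: char = 'o', word = 'hll'
Loop ends.

Final answer: 'hll'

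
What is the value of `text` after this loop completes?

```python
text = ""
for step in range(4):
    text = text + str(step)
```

Let's trace through this code step by step.

Initialize: text = ''
Entering loop: for step in range(4):
After iteration 1: step = 0, text = '0'
After iteration 2: step = 1, text = '01'
After iteration 3: step = 2, text = '012'
After iteration 4: step = 3, text = '0123'
Loop ends.

Final answer: '0123'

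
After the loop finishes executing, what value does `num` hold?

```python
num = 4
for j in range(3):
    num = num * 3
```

Let's trace through this code step by step.

Initialize: num = 4
Entering loop: for j in range(3):
After iteration 1: j = 0, num = 12
After iteration 2: j = 1, num = 36
After iteration 3: j = 2, num = 108
Loop ends.

Final answer: 108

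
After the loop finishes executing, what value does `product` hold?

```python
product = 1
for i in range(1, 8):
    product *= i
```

Let's trace through this code step by step.

Initialize: product = 1
Entering loop: for i in range(1, 8):
After iteration 1: i = 1, product = 1
After iteration 2: i = 2, product = 2
After iteration 3: i = 3, product = 6
After iteration 4: i = 4, product = 24
After iteration 5: i = 5, product = 120
After iteration 6: i = 6, product = 720
After iteration 7: i = 7, product = 5040
Loop ends.

Final answer: 5040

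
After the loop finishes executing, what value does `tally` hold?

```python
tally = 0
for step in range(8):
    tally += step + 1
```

Let's trace through this code step by step.

Initialize: tally = 0
Entering loop: for step in range(8):
After iteration 1: step = 0, tally = 1
After iteration 2: step = 1, tally = 3
After iteration 3: step = 2, tally = 6
After iteration 4: step = 3, tally = 10
After iteration 5: step = 4, tally = 15
After iteration 6: step = 5, tally = 21
After iteration 7: step = 6, tally = 28
After iteration 8: step = 7, tally = 36
Loop ends.

Final answer: 36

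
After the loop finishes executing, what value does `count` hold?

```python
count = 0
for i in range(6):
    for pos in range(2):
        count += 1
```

Let's trace through this code step by step.

Initialize: count = 0
Entering loop: for i in range(6):
After iteration 1: i = 0, count = 2
After iteration 2: i = 1, count = 4
After iteration 3: i = 2, count = 6
After iteration 4: i = 3, count = 8
After iteration 5: i = 4, count = 10
After iteration 6: i = 5, count = 12
Loop ends.

Final answer: 12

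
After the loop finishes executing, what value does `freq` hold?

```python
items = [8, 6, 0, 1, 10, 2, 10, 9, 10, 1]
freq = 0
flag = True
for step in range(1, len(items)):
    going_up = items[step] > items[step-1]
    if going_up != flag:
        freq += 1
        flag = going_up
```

Let's trace through this code step by step.

Initialize: items = [8, 6, 0, 1, 10, 2, 10, 9, 10, 1]
Initialize: freq = 0
Initialize: flag = True
Entering loop: for step in range(1, len(items)):
After iteration 1: step = 1, freq = 1, flag = False, going_up = False
After iteration 2: step = 2, freq = 1, flag = False, going_up = False
After iteration 3: step = 3, freq = 2, flag = True, going_up = True
After iteration 4: step = 4, freq = 2, flag = True, going_up = True
After iteration 5: step = 5, freq = 3, flag = False, going_up = False
After iteration 6: step = 6, freq = 4, flag = True, going_up = True
After iteration 7: step = 7, freq = 5, flag = False, going_up = False
After iteration 8: step = 8, freq = 6, flag = True, going_up = True
After iteration 9: step = 9, freq = 7, flag = False, going_up = False
Loop ends.

Final answer: 7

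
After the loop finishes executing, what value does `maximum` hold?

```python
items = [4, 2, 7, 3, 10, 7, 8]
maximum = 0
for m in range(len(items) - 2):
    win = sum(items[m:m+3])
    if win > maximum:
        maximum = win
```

Let's trace through this code step by step.

Initialize: items = [4, 2, 7, 3, 10, 7, 8]
Initialize: maximum = 0
Entering loop: for m in range(len(items) - 2):
After iteration 1: m = 0, maximum = 13, win = 13
After iteration 2: m = 1, maximum = 13, win = 12
After iteration 3: m = 2, maximum = 20, win = 20
After iteration 4: m = 3, maximum = 20, win = 20
After iteration 5: m = 4, maximum = 25, win = 25
Loop ends.

Final answer: 25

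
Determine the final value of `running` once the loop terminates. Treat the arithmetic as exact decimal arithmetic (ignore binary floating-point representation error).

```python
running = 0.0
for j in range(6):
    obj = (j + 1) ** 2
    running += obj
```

Let's trace through this code step by step.

Initialize: running = 0.0
Entering loop: for j in range(6):
After iteration 1: j = 0, running = 1.0, obj = 1
After iteration 2: j = 1, running = 5.0, obj = 4
After iteration 3: j = 2, running = 14.0, obj = 9
After iteration 4: j = 3, running = 30.0, obj = 16
After iteration 5: j = 4, running = 55.0, obj = 25
After iteration 6: j = 5, running = 91.0, obj = 36
Loop ends.

Final answer: 91.0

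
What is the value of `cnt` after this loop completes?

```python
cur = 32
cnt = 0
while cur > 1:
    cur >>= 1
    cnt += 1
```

Let's trace through this code step by step.

Initialize: cur = 32
Initialize: cnt = 0
Entering loop: while cur > 1:
After iteration 1: cur = 16, cnt = 1
After iteration 2: cur = 8, cnt = 2
After iteration 3: cur = 4, cnt = 3
After iteration 4: cur = 2, cnt = 4
After iteration 5: cur = 1, cnt = 5
Loop ends.

Final answer: 5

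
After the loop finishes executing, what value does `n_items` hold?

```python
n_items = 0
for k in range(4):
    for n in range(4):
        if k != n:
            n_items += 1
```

Let's trace through this code step by step.

Initialize: n_items = 0
Entering loop: for k in range(4):
After iteration 1: k = 0, n_items = 3
After iteration 2: k = 1, n_items = 6
After iteration 3: k = 2, n_items = 9
After iteration 4: k = 3, n_items = 12
Loop ends.

Final answer: 12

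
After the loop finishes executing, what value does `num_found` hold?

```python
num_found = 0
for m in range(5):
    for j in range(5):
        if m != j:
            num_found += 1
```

Let's trace through this code step by step.

Initialize: num_found = 0
Entering loop: for m in range(5):
After iteration 1: m = 0, num_found = 4
After iteration 2: m = 1, num_found = 8
After iteration 3: m = 2, num_found = 12
After iteration 4: m = 3, num_found = 16
After iteration 5: m = 4, num_found = 20
Loop ends.

Final answer: 20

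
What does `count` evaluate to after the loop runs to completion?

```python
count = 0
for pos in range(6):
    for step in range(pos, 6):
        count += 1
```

Let's trace through this code step by step.

Initialize: count = 0
Entering loop: for pos in range(6):
After iteration 1: pos = 0, count = 6
After iteration 2: pos = 1, count = 11
After iteration 3: pos = 2, count = 15
After iteration 4: pos = 3, count = 18
After iteration 5: pos = 4, count = 20
After iteration 6: pos = 5, count = 21
Loop ends.

Final answer: 21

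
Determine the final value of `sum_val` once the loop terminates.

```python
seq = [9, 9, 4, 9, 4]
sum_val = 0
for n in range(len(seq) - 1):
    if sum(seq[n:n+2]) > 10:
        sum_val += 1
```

Let's trace through this code step by step.

Initialize: seq = [9, 9, 4, 9, 4]
Initialize: sum_val = 0
Entering loop: for n in range(len(seq) - 1):
After iteration 1: n = 0, sum_val = 1
After iteration 2: n = 1, sum_val = 2
After iteration 3: n = 2, sum_val = 3
After iteration 4: n = 3, sum_val = 4
Loop ends.

Final answer: 4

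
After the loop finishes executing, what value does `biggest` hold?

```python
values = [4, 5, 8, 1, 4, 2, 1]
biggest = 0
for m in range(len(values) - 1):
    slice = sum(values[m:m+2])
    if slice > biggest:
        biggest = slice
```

Let's trace through this code step by step.

Initialize: values = [4, 5, 8, 1, 4, 2, 1]
Initialize: biggest = 0
Entering loop: for m in range(len(values) - 1):
After iteration 1: m = 0, biggest = 9, slice = 9
After iteration 2: m = 1, biggest = 13, slice = 13
After iteration 3: m = 2, biggest = 13, slice = 9
After iteration 4: m = 3, biggest = 13, slice = 5
After iteration 5: m = 4, biggest = 13, slice = 6
After iteration 6: m = 5, biggest = 13, slice = 3
Loop ends.

Final answer: 13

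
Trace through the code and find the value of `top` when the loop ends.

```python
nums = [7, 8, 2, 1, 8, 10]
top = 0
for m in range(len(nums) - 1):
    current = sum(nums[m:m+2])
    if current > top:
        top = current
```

Let's trace through this code step by step.

Initialize: nums = [7, 8, 2, 1, 8, 10]
Initialize: top = 0
Entering loop: for m in range(len(nums) - 1):
After iteration 1: m = 0, top = 15, current = 15
After iteration 2: m = 1, top = 15, current = 10
After iteration 3: m = 2, top = 15, current = 3
After iteration 4: m = 3, top = 15, current = 9
After iteration 5: m = 4, top = 18, current = 18
Loop ends.

Final answer: 18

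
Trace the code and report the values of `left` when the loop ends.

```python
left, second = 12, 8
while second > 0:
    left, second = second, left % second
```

Let's trace through this code step by step.

Initialize: left = 12
Initialize: second = 8
Entering loop: while second > 0:
After iteration 1: left = 8, second = 4
After iteration 2: left = 4, second = 0
Loop ends.

Final answer: 4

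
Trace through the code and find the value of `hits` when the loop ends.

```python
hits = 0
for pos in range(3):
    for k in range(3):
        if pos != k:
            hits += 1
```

Let's trace through this code step by step.

Initialize: hits = 0
Entering loop: for pos in range(3):
After iteration 1: pos = 0, hits = 2
After iteration 2: pos = 1, hits = 4
After iteration 3: pos = 2, hits = 6
Loop ends.

Final answer: 6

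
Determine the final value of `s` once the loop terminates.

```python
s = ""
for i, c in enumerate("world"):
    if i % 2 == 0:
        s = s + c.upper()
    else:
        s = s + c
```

Let's trace through this code step by step.

Initialize: s = ''
Entering loop: for i, c in enumerate("world"):
After iteration 1: i = 0, c = 'w', s = 'W'
After iteration 2: i = 1, c = 'o', s = 'Wo'
After iteration 3: i = 2, c = 'r', s = 'WoR'
After iteration 4: i = 3, c = 'l', s = 'WoRl'
After iteration 5: i = 4, c = 'd', s = 'WoRlD'
Loop ends.

Final answer: 'WoRlD'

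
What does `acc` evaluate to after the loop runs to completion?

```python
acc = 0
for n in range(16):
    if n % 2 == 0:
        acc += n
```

Let's trace through this code step by step.

Initialize: acc = 0
Entering loop: for n in range(16):
After iteration 1: n = 0, acc = 0
After iteration 2: n = 1, acc = 0
After iteration 3: n = 2, acc = 2
After iteration 4: n = 3, acc = 2
After iteration 5: n = 4, acc = 6
After iteration 6: n = 5, acc = 6
After iteration 7: n = 6, acc = 12
After iteration 8: n = 7, acc = 12
After iteration 9: n = 8, acc = 20
After iteration 10: n = 9, acc = 20
After iteration 11: n = 10, acc = 30
After iteration 12: n = 11, acc = 30
After iteration 13: n = 12, acc = 42
After iteration 14: n = 13, acc = 42
After iteration 15: n = 14, acc = 56
After iteration 16: n = 15, acc = 56
Loop ends.

Final answer: 56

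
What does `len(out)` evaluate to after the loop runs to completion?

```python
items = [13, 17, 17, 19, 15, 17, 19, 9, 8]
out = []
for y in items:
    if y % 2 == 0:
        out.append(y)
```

Let's trace through this code step by step.

Initialize: items = [13, 17, 17, 19, 15, 17, 19, 9, 8]
Initialize: out = []
Entering loop: for y in items:
After iteration 1: y = 13, out = []
After iteration 2: y = 17, out = []
After iteration 3: y = 17, out = []
After iteration 4: y = 19, out = []
After iteration 5: y = 15, out = []
After iteration 6: y = 17, out = []
After iteration 7: y = 19, out = []
After iteration 8: y = 9, out = []
After iteration 9: y = 8, out = [8]
Loop ends.
len(out) = 1

Final answer: 1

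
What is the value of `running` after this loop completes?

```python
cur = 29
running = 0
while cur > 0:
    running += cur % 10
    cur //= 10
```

Let's trace through this code step by step.

Initialize: cur = 29
Initialize: running = 0
Entering loop: while cur > 0:
After iteration 1: cur = 2, running = 9
After iteration 2: cur = 0, running = 11
Loop ends.

Final answer: 11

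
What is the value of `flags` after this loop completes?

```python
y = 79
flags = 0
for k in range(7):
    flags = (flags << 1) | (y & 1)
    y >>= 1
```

Let's trace through this code step by step.

Initialize: y = 79
Initialize: flags = 0
Entering loop: for k in range(7):
After iteration 1: k = 0, y = 39, flags = 1
After iteration 2: k = 1, y = 19, flags = 3
After iteration 3: k = 2, y = 9, flags = 7
After iteration 4: k = 3, y = 4, flags = 15
After iteration 5: k = 4, y = 2, flags = 30
After iteration 6: k = 5, y = 1, flags = 60
After iteration 7: k = 6, y = 0, flags = 121
Loop ends.

Final answer: 121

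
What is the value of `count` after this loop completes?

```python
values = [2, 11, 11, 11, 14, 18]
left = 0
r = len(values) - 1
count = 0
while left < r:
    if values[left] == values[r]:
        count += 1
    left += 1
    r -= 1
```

Let's trace through this code step by step.

Initialize: values = [2, 11, 11, 11, 14, 18]
Initialize: left = 0
Initialize: r = 5
Initialize: count = 0
Entering loop: while left < r:
After iteration 1: left = 1, r = 4, count = 0
After iteration 2: left = 2, r = 3, count = 0
After iteration 3: left = 3, r = 2, count = 1
Loop ends.

Final answer: 1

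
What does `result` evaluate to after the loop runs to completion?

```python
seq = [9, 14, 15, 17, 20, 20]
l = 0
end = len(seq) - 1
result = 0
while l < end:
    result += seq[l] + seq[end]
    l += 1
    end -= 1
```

Let's trace through this code step by step.

Initialize: seq = [9, 14, 15, 17, 20, 20]
Initialize: l = 0
Initialize: end = 5
Initialize: result = 0
Entering loop: while l < end:
After iteration 1: l = 1, end = 4, result = 29
After iteration 2: l = 2, end = 3, result = 63
After iteration 3: l = 3, end = 2, result = 95
Loop ends.

Final answer: 95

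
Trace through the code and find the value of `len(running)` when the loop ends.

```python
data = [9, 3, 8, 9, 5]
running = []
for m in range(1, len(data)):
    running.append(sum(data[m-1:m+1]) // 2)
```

Let's trace through this code step by step.

Initialize: data = [9, 3, 8, 9, 5]
Initialize: running = []
Entering loop: for m in range(1, len(data)):
After iteration 1: m = 1, running = [6]
After iteration 2: m = 2, running = [6, 5]
After iteration 3: m = 3, running = [6, 5, 8]
After iteration 4: m = 4, running = [6, 5, 8, 7]
Loop ends.
len(running) = 4

Final answer: 4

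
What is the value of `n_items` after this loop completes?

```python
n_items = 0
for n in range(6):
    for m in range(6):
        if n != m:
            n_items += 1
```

Let's trace through this code step by step.

Initialize: n_items = 0
Entering loop: for n in range(6):
After iteration 1: n = 0, n_items = 5
After iteration 2: n = 1, n_items = 10
After iteration 3: n = 2, n_items = 15
After iteration 4: n = 3, n_items = 20
After iteration 5: n = 4, n_items = 25
After iteration 6: n = 5, n_items = 30
Loop ends.

Final answer: 30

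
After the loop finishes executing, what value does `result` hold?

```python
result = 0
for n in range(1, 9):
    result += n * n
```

Let's trace through this code step by step.

Initialize: result = 0
Entering loop: for n in range(1, 9):
After iteration 1: n = 1, result = 1
After iteration 2: n = 2, result = 5
After iteration 3: n = 3, result = 14
After iteration 4: n = 4, result = 30
After iteration 5: n = 5, result = 55
After iteration 6: n = 6, result = 91
After iteration 7: n = 7, result = 140
After iteration 8: n = 8, result = 204
Loop ends.

Final answer: 204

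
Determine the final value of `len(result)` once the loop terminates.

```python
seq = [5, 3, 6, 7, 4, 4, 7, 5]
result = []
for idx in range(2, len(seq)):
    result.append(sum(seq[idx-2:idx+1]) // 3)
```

Let's trace through this code step by step.

Initialize: seq = [5, 3, 6, 7, 4, 4, 7, 5]
Initialize: result = []
Entering loop: for idx in range(2, len(seq)):
After iteration 1: idx = 2, result = [4]
After iteration 2: idx = 3, result = [4, 5]
After iteration 3: idx = 4, result = [4, 5, 5]
After iteration 4: idx = 5, result = [4, 5, 5, 5]
After iteration 5: idx = 6, result = [4, 5, 5, 5, 5]
After iteration 6: idx = 7, result = [4, 5, 5, 5, 5, 5]
Loop ends.
len(result) = 6

Final answer: 6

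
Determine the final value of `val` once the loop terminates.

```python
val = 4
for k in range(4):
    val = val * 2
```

Let's trace through this code step by step.

Initialize: val = 4
Entering loop: for k in range(4):
After iteration 1: k = 0, val = 8
After iteration 2: k = 1, val = 16
After iteration 3: k = 2, val = 32
After iteration 4: k = 3, val = 64
Loop ends.

Final answer: 64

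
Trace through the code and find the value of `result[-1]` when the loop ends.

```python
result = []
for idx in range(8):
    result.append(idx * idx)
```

Let's trace through this code step by step.

Initialize: result = []
Entering loop: for idx in range(8):
After iteration 1: idx = 0, result = [0]
After iteration 2: idx = 1, result = [0, 1]
After iteration 3: idx = 2, result = [0, 1, 4]
After iteration 4: idx = 3, result = [0, 1, 4, 9]
After iteration 5: idx = 4, result = [0, 1, 4, 9, 16]
After iteration 6: idx = 5, result = [0, 1, 4, 9, 16, 25]
After iteration 7: idx = 6, result = [0, 1, 4, 9, 16, 25, 36]
After iteration 8: idx = 7, result = [0, 1, 4, 9, 16, 25, 36, 49]
Loop ends.
result[-1] = 49

Final answer: 49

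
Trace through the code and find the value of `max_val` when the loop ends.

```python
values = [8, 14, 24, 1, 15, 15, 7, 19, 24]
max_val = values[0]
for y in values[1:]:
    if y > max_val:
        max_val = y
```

Let's trace through this code step by step.

Initialize: values = [8, 14, 24, 1, 15, 15, 7, 19, 24]
Initialize: max_val = 8
Entering loop: for y in values[1:]:
After iteration 1: y = 14, max_val = 14
After iteration 2: y = 24, max_val = 24
After iteration 3: y = 1, max_val = 24
After iteration 4: y = 15, max_val = 24
After iteration 5: y = 15, max_val = 24
After iteration 6: y = 7, max_val = 24
After iteration 7: y = 19, max_val = 24
After iteration 8: y = 24, max_val = 24
Loop ends.

Final answer: 24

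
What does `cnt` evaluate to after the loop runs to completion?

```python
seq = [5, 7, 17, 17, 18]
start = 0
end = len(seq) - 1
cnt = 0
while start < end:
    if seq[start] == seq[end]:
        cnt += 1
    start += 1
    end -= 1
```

Let's trace through this code step by step.

Initialize: seq = [5, 7, 17, 17, 18]
Initialize: start = 0
Initialize: end = 4
Initialize: cnt = 0
Entering loop: while start < end:
After iteration 1: start = 1, end = 3, cnt = 0
After iteration 2: start = 2, end = 2, cnt = 0
Loop ends.

Final answer: 0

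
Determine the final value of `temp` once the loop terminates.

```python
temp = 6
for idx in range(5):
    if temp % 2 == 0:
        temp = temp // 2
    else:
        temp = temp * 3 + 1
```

Let's trace through this code step by step.

Initialize: temp = 6
Entering loop: for idx in range(5):
After iteration 1: idx = 0, temp = 3
After iteration 2: idx = 1, temp = 10
After iteration 3: idx = 2, temp = 5
After iteration 4: idx = 3, temp = 16
After iteration 5: idx = 4, temp = 8
Loop ends.

Final answer: 8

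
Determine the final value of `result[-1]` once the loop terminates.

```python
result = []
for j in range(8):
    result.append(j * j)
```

Let's trace through this code step by step.

Initialize: result = []
Entering loop: for j in range(8):
After iteration 1: j = 0, result = [0]
After iteration 2: j = 1, result = [0, 1]
After iteration 3: j = 2, result = [0, 1, 4]
After iteration 4: j = 3, result = [0, 1, 4, 9]
After iteration 5: j = 4, result = [0, 1, 4, 9, 16]
After iteration 6: j = 5, result = [0, 1, 4, 9, 16, 25]
After iteration 7: j = 6, result = [0, 1, 4, 9, 16, 25, 36]
After iteration 8: j = 7, result = [0, 1, 4, 9, 16, 25, 36, 49]
Loop ends.
result[-1] = 49

Final answer: 49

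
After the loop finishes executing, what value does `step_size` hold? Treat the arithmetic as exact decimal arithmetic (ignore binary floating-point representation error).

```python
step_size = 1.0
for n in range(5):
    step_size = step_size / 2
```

Let's trace through this code step by step.

Initialize: step_size = 1.0
Entering loop: for n in range(5):
After iteration 1: n = 0, step_size = 0.5
After iteration 2: n = 1, step_size = 0.25
After iteration 3: n = 2, step_size = 0.125
After iteration 4: n = 3, step_size = 0.0625
After iteration 5: n = 4, step_size = 0.03125
Loop ends.

Final answer: 0.03125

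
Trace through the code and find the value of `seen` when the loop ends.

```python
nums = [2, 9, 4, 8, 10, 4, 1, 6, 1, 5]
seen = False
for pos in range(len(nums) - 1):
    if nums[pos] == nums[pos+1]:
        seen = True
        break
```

Let's trace through this code step by step.

Initialize: nums = [2, 9, 4, 8, 10, 4, 1, 6, 1, 5]
Initialize: seen = False
Entering loop: for pos in range(len(nums) - 1):
After iteration 1: pos = 0, seen = False
After iteration 2: pos = 1, seen = False
After iteration 3: pos = 2, seen = False
After iteration 4: pos = 3, seen = False
After iteration 5: pos = 4, seen = False
After iteration 6: pos = 5, seen = False
After iteration 7: pos = 6, seen = False
After iteration 8: pos = 7, seen = False
After iteration 9: pos = 8, seen = False
Loop ends.

Final answer: False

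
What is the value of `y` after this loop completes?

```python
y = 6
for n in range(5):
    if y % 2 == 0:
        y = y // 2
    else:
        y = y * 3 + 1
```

Let's trace through this code step by step.

Initialize: y = 6
Entering loop: for n in range(5):
After iteration 1: n = 0, y = 3
After iteration 2: n = 1, y = 10
After iteration 3: n = 2, y = 5
After iteration 4: n = 3, y = 16
After iteration 5: n = 4, y = 8
Loop ends.

Final answer: 8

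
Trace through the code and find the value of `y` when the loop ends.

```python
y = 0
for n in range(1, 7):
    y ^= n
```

Let's trace through this code step by step.

Initialize: y = 0
Entering loop: for n in range(1, 7):
After iteration 1: n = 1, y = 1
After iteration 2: n = 2, y = 3
After iteration 3: n = 3, y = 0
After iteration 4: n = 4, y = 4
After iteration 5: n = 5, y = 1
After iteration 6: n = 6, y = 7
Loop ends.

Final answer: 7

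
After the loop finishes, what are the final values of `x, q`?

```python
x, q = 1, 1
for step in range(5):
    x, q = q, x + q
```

Let's trace through this code step by step.

Initialize: x = 1
Initialize: q = 1
Entering loop: for step in range(5):
After iteration 1: step = 0, x = 1, q = 2
After iteration 2: step = 1, x = 2, q = 3
After iteration 3: step = 2, x = 3, q = 5
After iteration 4: step = 3, x = 5, q = 8
After iteration 5: step = 4, x = 8, q = 13
Loop ends.

Final answer: 8, 13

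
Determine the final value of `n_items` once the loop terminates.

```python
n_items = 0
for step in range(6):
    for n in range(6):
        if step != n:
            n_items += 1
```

Let's trace through this code step by step.

Initialize: n_items = 0
Entering loop: for step in range(6):
After iteration 1: step = 0, n_items = 5
After iteration 2: step = 1, n_items = 10
After iteration 3: step = 2, n_items = 15
After iteration 4: step = 3, n_items = 20
After iteration 5: step = 4, n_items = 25
After iteration 6: step = 5, n_items = 30
Loop ends.

Final answer: 30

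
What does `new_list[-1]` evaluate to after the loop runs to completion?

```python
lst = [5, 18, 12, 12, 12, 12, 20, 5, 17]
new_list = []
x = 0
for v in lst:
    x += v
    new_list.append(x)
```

Let's trace through this code step by step.

Initialize: lst = [5, 18, 12, 12, 12, 12, 20, 5, 17]
Initialize: new_list = []
Initialize: x = 0
Entering loop: for v in lst:
After iteration 1: v = 5, new_list = [5], x = 5
After iteration 2: v = 18, new_list = [5, 23], x = 23
After iteration 3: v = 12, new_list = [5, 23, 35], x = 35
After iteration 4: v = 12, new_list = [5, 23, 35, 47], x = 47
After iteration 5: v = 12, new_list = [5, 23, 35, 47, 59], x = 59
After iteration 6: v = 12, new_list = [5, 23, 35, 47, 59, 71], x = 71
After iteration 7: v = 20, new_list = [5, 23, 35, 47, 59, 71, 91], x = 91
After iteration 8: v = 5, new_list = [5, 23, 35, 47, 59, 71, 91, 96], x = 96
After iteration 9: v = 17, new_list = [5, 23, 35, 47, 59, 71, 91, 96, 113], x = 113
Loop ends.
new_list[-1] = 113

Final answer: 113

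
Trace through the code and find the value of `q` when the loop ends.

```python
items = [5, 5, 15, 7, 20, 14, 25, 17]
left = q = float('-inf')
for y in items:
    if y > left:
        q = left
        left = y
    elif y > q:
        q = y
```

Let's trace through this code step by step.

Initialize: items = [5, 5, 15, 7, 20, 14, 25, 17]
Initialize: left = -inf
Initialize: q = -inf
Entering loop: for y in items:
After iteration 1: y = 5, left = 5, q = -inf
After iteration 2: y = 5, left = 5, q = 5
After iteration 3: y = 15, left = 15, q = 5
After iteration 4: y = 7, left = 15, q = 7
After iteration 5: y = 20, left = 20, q = 15
After iteration 6: y = 14, left = 20, q = 15
After iteration 7: y = 25, left = 25, q = 20
After iteration 8: y = 17, left = 25, q = 20
Loop ends.

Final answer: 20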